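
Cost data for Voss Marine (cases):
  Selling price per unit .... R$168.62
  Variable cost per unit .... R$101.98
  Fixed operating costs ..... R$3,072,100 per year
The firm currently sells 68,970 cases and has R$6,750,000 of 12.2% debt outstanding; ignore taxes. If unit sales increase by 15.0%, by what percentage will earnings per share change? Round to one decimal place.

Total contribution margin = 68,970 × R$66.64 = R$4,596,160.80.
Operating income = contribution − fixed costs = R$4,596,160.80 − R$3,072,100 = R$1,524,060.80.
Interest = R$823,500.00, so EBIT − I = R$700,560.80.
Degree of combined leverage = contribution ÷ (EBIT − I) = R$4,596,160.80 ÷ R$700,560.80 = 6.5607.
%ΔEPS = DCL × %ΔSales = 6.5607 × +15.0% = +98.4%.

+98.4%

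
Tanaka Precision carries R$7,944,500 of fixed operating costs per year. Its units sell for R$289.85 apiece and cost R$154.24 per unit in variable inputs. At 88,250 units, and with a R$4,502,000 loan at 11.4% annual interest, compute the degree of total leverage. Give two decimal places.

3.41

Total contribution margin = 88,250 × R$135.61 = R$11,967,582.50.
Operating income = contribution − fixed costs = R$11,967,582.50 − R$7,944,500 = R$4,023,082.50. Interest = R$513,228.00, so EBIT − I = R$3,509,854.50.
DCL = contribution ÷ (EBIT − I) = R$11,967,582.50 ÷ R$3,509,854.50 = 3.4097.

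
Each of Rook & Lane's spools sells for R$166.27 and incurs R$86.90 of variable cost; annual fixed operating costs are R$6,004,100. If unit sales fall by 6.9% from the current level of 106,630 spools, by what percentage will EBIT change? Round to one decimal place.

-23.7%

Contribution at this volume is 106,630 × R$79.37 = R$8,463,223.10.
EBIT = R$8,463,223.10 − R$6,004,100 = R$2,459,123.10.
DOL = contribution ÷ EBIT = R$8,463,223.10 ÷ R$2,459,123.10 = 3.4416.
So EBIT moves 3.4416 × (-6.9%) = -23.7%.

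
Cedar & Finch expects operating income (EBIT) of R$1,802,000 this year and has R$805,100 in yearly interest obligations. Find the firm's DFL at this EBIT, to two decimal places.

Annual interest charges come to R$805,100.00.
DFL = EBIT ÷ (EBIT − I) = R$1,802,000 ÷ (R$1,802,000 − R$805,100.00) = R$1,802,000 ÷ R$996,900.00 = 1.8076.

1.81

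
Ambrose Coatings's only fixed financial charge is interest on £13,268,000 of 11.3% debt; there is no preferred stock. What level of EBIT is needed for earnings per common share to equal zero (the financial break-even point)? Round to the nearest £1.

Annual interest = 11.3% × £13,268,000 = £1,499,284.00.
With no preferred dividends, EPS = 0 when EBIT exactly covers interest, so the financial break-even EBIT is £1,499,284.00.

£1,499,284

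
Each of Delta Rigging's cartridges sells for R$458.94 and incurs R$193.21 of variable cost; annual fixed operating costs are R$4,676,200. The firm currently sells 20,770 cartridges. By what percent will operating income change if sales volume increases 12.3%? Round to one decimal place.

+80.5%

Total contribution margin = 20,770 × R$265.73 = R$5,519,212.10.
Subtracting fixed costs: EBIT = R$5,519,212.10 − R$4,676,200 = R$843,012.10.
So DOL = total CM / EBIT = R$5,519,212.10 / R$843,012.10 = 6.5470.
So EBIT moves 6.5470 × (+12.3%) = +80.5%.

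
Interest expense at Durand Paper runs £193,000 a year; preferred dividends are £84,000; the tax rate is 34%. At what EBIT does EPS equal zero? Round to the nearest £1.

Preferred dividends are paid after tax, so their pre-tax equivalent is £84,000 ÷ (1 − 0.34) = £127,272.73.
Financial break-even EBIT = interest + D_p ÷ (1 − t) = £193,000 + £127,272.73 = £320,272.73.

£320,273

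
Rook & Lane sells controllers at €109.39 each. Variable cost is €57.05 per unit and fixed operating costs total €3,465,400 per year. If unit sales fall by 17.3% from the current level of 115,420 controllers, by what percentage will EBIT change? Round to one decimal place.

Contribution at this volume is 115,420 × €52.34 = €6,041,082.80.
Operating income = contribution − fixed costs = €6,041,082.80 − €3,465,400 = €2,575,682.80.
DOL = contribution ÷ EBIT = €6,041,082.80 ÷ €2,575,682.80 = 2.3454.
So EBIT moves 2.3454 × (-17.3%) = -40.6%.

-40.6%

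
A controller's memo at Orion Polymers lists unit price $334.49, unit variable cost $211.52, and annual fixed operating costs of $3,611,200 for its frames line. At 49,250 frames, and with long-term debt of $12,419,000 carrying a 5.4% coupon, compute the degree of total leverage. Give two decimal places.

3.41

Contribution at this volume is 49,250 × $122.97 = $6,056,272.50.
Subtracting fixed costs: EBIT = $6,056,272.50 − $3,611,200 = $2,445,072.50. Interest = $670,626.00.
DOL = $6,056,272.50 ÷ $2,445,072.50 = 2.4769; DFL = $2,445,072.50 ÷ $1,774,446.50 = 1.3779.
DCL = DOL × DFL = 2.4769 × 1.3779 = 3.4129.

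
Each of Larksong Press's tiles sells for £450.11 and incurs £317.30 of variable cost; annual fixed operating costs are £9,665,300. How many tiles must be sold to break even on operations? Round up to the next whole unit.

72,776 tiles

Each unit contributes £450.11 − £317.30 = £132.81.
Break-even volume = fixed costs ÷ CM per unit = £9,665,300 ÷ £132.81 = 72,775.39, so 72,776 tiles.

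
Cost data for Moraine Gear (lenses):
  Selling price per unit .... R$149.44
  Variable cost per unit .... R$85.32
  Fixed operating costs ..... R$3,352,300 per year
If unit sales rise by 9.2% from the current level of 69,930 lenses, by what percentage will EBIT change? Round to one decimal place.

Contribution at this volume is 69,930 × R$64.12 = R$4,483,911.60.
EBIT = R$4,483,911.60 − R$3,352,300 = R$1,131,611.60.
DOL = contribution ÷ EBIT = R$4,483,911.60 ÷ R$1,131,611.60 = 3.9624.
So EBIT moves 3.9624 × (+9.2%) = +36.5%.

+36.5%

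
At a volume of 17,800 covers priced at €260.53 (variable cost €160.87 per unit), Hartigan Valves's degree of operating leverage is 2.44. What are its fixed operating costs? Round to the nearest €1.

Contribution at this volume is 17,800 × €99.66 = €1,773,948.00.
DOL = contribution / EBIT, so EBIT = €1,773,948.00 / 2.44 = €727,027.87.
And FC = contribution − EBIT = €1,773,948.00 − €727,027.87 = €1,046,920.

€1,046,920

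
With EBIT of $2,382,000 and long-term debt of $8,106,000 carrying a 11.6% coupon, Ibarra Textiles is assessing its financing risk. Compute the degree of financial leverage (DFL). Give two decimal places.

1.65

Annual interest charges come to $940,296.00.
Degree of financial leverage = EBIT / (EBIT − interest) = $2,382,000 / $1,441,704.00 = 1.6522.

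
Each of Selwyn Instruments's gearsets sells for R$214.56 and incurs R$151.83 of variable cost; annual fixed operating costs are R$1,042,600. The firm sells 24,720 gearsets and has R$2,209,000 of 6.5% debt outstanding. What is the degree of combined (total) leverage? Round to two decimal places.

4.25

Total contribution margin = 24,720 × R$62.73 = R$1,550,685.60.
Subtracting fixed costs: EBIT = R$1,550,685.60 − R$1,042,600 = R$508,085.60. Interest = R$143,585.00.
DOL = R$1,550,685.60 ÷ R$508,085.60 = 3.0520; DFL = R$508,085.60 ÷ R$364,500.60 = 1.3939.
DCL = DOL × DFL = 3.0520 × 1.3939 = 4.2542.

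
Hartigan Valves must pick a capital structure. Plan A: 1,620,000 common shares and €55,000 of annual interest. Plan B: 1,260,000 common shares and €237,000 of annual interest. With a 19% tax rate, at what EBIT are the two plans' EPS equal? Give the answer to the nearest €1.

Set EPS_A = EPS_B: (EBIT − €55,000)(1 − 0.19) ÷ 1,620,000 = (EBIT − €237,000)(1 − 0.19) ÷ 1,260,000.
The (1 − t) factor cancels: (EBIT − 55,000) × 1,260,000 = (EBIT − 237,000) × 1,620,000.
Solving, EBIT = (237,000·1,620,000 − 55,000·1,260,000) / (1,620,000 − 1,260,000) = 314,640,000,000 / 360,000 = 874,000.00.

€874,000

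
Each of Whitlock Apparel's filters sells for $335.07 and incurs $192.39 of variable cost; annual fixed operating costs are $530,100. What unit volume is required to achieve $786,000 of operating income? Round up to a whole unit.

Each unit contributes $335.07 − $192.39 = $142.68.
Units = (FC + target) / CM = ($530,100 + $786,000) / $142.68 = 9,224.14, so 9,225 filters.

9,225 filters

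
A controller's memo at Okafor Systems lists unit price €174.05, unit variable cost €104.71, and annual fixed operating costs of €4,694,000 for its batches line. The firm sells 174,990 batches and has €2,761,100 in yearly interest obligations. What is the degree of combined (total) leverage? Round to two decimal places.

Total contribution margin = 174,990 × €69.34 = €12,133,806.60.
Operating income = contribution − fixed costs = €12,133,806.60 − €4,694,000 = €7,439,806.60. Interest = €2,761,100.00, so EBIT − I = €4,678,706.60.
Degree of total leverage = total CM / (EBIT − interest) = €12,133,806.60 / €4,678,706.60 = 2.5934.

2.59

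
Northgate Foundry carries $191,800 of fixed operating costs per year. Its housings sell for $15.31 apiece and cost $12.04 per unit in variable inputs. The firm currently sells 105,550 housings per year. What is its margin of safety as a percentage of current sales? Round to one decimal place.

Unit CM = price − variable cost = $15.31 − $12.04 = $3.27. Break-even units = $191,800 ÷ $3.27 = 58,654.43; break-even revenue = 58,654.43 × $15.31 = $897,999.39.
Actual sales revenue = 105,550 × $15.31 = $1,615,970.50.
Margin of safety = ($1,615,970.50 − $897,999.39) ÷ $1,615,970.50 = 44.4%.

44.4%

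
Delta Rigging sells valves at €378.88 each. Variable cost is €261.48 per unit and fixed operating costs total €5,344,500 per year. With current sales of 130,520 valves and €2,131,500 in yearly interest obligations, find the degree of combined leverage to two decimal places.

Total contribution margin = 130,520 × €117.40 = €15,323,048.00.
EBIT = €15,323,048.00 − €5,344,500 = €9,978,548.00. Interest = €2,131,500.00, so EBIT − I = €7,847,048.00.
Degree of total leverage = total CM / (EBIT − interest) = €15,323,048.00 / €7,847,048.00 = 1.9527.

1.95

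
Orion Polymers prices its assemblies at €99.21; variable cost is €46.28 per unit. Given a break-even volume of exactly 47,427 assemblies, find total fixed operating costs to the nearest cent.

€2,510,311.11

Unit CM = price − variable cost = €99.21 − €46.28 = €52.93.
Fixed costs = break-even units × CM = 47,427 × €52.93 = €2,510,311.11.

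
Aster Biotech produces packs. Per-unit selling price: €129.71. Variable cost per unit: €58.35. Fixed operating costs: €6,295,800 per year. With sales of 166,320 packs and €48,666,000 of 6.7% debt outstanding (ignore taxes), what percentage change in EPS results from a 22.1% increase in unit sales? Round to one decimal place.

At 166,320 units, contribution = 166,320 × €71.36 = €11,868,595.20.
EBIT = €11,868,595.20 − €6,295,800 = €5,572,795.20.
Interest = €3,260,622.00, so EBIT − I = €2,312,173.20.
DCL = total CM / (EBIT − I) = €11,868,595.20 / €2,312,173.20 = 5.1331.
EPS therefore changes by 5.1331 × (+22.1%) = +113.4%.

+113.4%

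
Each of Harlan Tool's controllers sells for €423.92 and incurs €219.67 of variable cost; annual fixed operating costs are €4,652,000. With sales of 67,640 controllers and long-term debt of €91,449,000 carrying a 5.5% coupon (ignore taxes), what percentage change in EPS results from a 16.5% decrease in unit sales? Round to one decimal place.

-55.1%

Contribution at this volume is 67,640 × €204.25 = €13,815,470.00.
Operating income = contribution − fixed costs = €13,815,470.00 − €4,652,000 = €9,163,470.00.
After interest of €5,029,695.00, pre-tax earnings = €4,133,775.00.
Degree of combined leverage = contribution ÷ (EBIT − I) = €13,815,470.00 ÷ €4,133,775.00 = 3.3421.
EPS therefore changes by 3.3421 × (-16.5%) = -55.1%.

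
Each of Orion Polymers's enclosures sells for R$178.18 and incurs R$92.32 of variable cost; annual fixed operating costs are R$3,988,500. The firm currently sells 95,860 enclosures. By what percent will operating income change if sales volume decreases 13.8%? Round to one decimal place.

-26.8%

Contribution at this volume is 95,860 × R$85.86 = R$8,230,539.60.
EBIT = R$8,230,539.60 − R$3,988,500 = R$4,242,039.60.
Degree of operating leverage = R$8,230,539.60 / R$4,242,039.60 = 1.9402.
So EBIT moves 1.9402 × (-13.8%) = -26.8%.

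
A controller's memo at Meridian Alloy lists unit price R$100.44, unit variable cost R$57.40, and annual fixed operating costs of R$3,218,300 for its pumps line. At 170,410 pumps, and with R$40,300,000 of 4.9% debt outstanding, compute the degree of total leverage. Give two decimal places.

3.42

Total contribution margin = 170,410 × R$43.04 = R$7,334,446.40.
Subtracting fixed costs: EBIT = R$7,334,446.40 − R$3,218,300 = R$4,116,146.40. Interest = R$1,974,700.00, so EBIT − I = R$2,141,446.40.
DCL = contribution ÷ (EBIT − I) = R$7,334,446.40 ÷ R$2,141,446.40 = 3.4250.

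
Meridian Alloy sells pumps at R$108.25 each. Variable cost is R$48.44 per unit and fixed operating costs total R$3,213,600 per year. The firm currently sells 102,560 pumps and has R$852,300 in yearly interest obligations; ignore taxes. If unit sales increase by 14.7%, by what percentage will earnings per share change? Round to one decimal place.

+43.6%

Total contribution margin = 102,560 × R$59.81 = R$6,134,113.60.
Subtracting fixed costs: EBIT = R$6,134,113.60 − R$3,213,600 = R$2,920,513.60.
Interest = R$852,300.00, so EBIT − I = R$2,068,213.60.
DCL = total CM / (EBIT − I) = R$6,134,113.60 / R$2,068,213.60 = 2.9659.
%ΔEPS = DCL × %ΔSales = 2.9659 × +14.7% = +43.6%.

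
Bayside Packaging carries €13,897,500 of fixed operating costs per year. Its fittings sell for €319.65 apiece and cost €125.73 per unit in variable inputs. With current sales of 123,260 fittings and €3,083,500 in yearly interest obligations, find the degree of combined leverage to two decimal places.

3.45

Contribution at this volume is 123,260 × €193.92 = €23,902,579.20.
EBIT = €23,902,579.20 − €13,897,500 = €10,005,079.20. Interest = €3,083,500.00.
DOL = €23,902,579.20 ÷ €10,005,079.20 = 2.3890; DFL = €10,005,079.20 ÷ €6,921,579.20 = 1.4455.
DCL = DOL × DFL = 2.3890 × 1.4455 = 3.4533.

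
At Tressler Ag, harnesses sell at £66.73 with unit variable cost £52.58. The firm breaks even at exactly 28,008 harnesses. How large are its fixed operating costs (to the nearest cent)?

Unit CM = price − variable cost = £66.73 − £52.58 = £14.15.
Fixed costs = break-even units × CM = 28,008 × £14.15 = £396,313.20.

£396,313.20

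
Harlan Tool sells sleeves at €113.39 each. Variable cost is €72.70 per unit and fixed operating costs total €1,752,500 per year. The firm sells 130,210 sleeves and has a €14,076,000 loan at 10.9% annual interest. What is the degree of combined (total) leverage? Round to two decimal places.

Total contribution margin = 130,210 × €40.69 = €5,298,244.90.
EBIT = €5,298,244.90 − €1,752,500 = €3,545,744.90. Interest = €1,534,284.00.
DOL = €5,298,244.90 ÷ €3,545,744.90 = 1.4943; DFL = €3,545,744.90 ÷ €2,011,460.90 = 1.7628.
DCL = DOL × DFL = 1.4943 × 1.7628 = 2.6342.

2.63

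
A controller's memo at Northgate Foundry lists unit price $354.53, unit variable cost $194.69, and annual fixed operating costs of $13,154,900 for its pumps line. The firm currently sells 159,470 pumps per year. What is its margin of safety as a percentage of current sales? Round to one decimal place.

Unit CM = price − variable cost = $354.53 − $194.69 = $159.84. Break-even units = $13,154,900 ÷ $159.84 = 82,300.43; break-even revenue = 82,300.43 × $354.53 = $29,177,969.83.
Actual sales revenue = 159,470 × $354.53 = $56,536,899.10.
Margin of safety = ($56,536,899.10 − $29,177,969.83) ÷ $56,536,899.10 = 48.4%.

48.4%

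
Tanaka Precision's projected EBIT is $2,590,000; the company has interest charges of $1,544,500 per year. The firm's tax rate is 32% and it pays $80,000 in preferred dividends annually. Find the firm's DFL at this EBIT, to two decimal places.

2.79

Interest = $1,544,500.00.
Preferred dividends grossed up pre-tax: $80,000 / (1 − 0.32) = $117,647.06.
DFL = EBIT ÷ [EBIT − I − D_p/(1−t)] = $2,590,000 ÷ [$2,590,000 − $1,544,500.00 − $117,647.06] = $2,590,000 ÷ $927,852.94 = 2.7914.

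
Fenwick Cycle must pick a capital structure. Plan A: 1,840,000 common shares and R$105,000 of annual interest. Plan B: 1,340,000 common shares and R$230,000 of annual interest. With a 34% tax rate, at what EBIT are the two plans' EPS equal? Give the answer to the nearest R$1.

R$565,000

Set EPS_A = EPS_B: (EBIT − R$105,000)(1 − 0.34) ÷ 1,840,000 = (EBIT − R$230,000)(1 − 0.34) ÷ 1,340,000.
The (1 − t) factor cancels: (EBIT − 105,000) × 1,340,000 = (EBIT − 230,000) × 1,840,000.
Solving, EBIT = (230,000·1,840,000 − 105,000·1,340,000) / (1,840,000 − 1,340,000) = 282,500,000,000 / 500,000 = 565,000.00.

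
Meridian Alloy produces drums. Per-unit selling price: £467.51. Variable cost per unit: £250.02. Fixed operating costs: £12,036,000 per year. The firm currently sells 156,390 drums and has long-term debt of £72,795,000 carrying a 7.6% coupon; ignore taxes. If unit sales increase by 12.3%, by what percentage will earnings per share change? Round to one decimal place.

+25.4%

Contribution at this volume is 156,390 × £217.49 = £34,013,261.10.
EBIT = £34,013,261.10 − £12,036,000 = £21,977,261.10.
After interest of £5,532,420.00, pre-tax earnings = £16,444,841.10.
Degree of combined leverage = contribution ÷ (EBIT − I) = £34,013,261.10 ÷ £16,444,841.10 = 2.0683.
EPS therefore changes by 2.0683 × (+12.3%) = +25.4%.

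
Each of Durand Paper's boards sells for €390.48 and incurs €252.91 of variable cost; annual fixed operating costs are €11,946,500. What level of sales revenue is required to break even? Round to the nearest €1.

€33,909,060

CM per unit = €390.48 − €252.91 = €137.57; CM ratio = €137.57 / €390.48 = 0.3523.
Break-even sales = FC ÷ CM ratio = €11,946,500 × €390.48 / €137.57 = €33,909,060.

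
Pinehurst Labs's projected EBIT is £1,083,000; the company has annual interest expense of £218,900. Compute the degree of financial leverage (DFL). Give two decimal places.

Annual interest charges come to £218,900.00.
Degree of financial leverage = EBIT / (EBIT − interest) = £1,083,000 / £864,100.00 = 1.2533.

1.25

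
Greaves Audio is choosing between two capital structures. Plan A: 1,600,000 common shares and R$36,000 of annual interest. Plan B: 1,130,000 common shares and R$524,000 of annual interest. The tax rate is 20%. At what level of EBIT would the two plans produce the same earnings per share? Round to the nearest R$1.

Set EPS_A = EPS_B: (EBIT − R$36,000)(1 − 0.20) ÷ 1,600,000 = (EBIT − R$524,000)(1 − 0.20) ÷ 1,130,000.
Cancelling (1 − t) and cross-multiplying: 1,130,000·(EBIT − 36,000) = 1,600,000·(EBIT − 524,000).
Solving, EBIT = (524,000·1,600,000 − 36,000·1,130,000) / (1,600,000 − 1,130,000) = 797,720,000,000 / 470,000 = 1,697,276.60.

R$1,697,277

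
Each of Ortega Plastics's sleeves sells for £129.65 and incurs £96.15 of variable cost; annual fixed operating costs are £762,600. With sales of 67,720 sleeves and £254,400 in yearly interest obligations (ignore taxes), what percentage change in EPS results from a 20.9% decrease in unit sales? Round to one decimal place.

-37.9%

Total contribution margin = 67,720 × £33.50 = £2,268,620.00.
Operating income = contribution − fixed costs = £2,268,620.00 − £762,600 = £1,506,020.00.
Interest = £254,400.00, so EBIT − I = £1,251,620.00.
DCL = total CM / (EBIT − I) = £2,268,620.00 / £1,251,620.00 = 1.8125.
EPS therefore changes by 1.8125 × (-20.9%) = -37.9%.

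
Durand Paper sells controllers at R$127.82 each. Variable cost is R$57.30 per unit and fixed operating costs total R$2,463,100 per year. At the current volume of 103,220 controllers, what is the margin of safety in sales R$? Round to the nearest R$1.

Each unit contributes R$127.82 − R$57.30 = R$70.52. Break-even units = R$2,463,100 ÷ R$70.52 = 34,927.68; break-even revenue = 34,927.68 × R$127.82 = R$4,464,456.07.
Current sales = 103,220 × R$127.82 = R$13,193,580.40.
Margin of safety = R$13,193,580.40 − R$4,464,456.07 = R$8,729,124.

R$8,729,124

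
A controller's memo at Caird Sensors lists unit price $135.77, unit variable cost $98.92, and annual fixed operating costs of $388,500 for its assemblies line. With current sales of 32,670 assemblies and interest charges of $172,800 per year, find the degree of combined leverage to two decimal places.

Total contribution margin = 32,670 × $36.85 = $1,203,889.50.
EBIT = $1,203,889.50 − $388,500 = $815,389.50. Interest = $172,800.00.
DOL = $1,203,889.50 ÷ $815,389.50 = 1.4765; DFL = $815,389.50 ÷ $642,589.50 = 1.2689.
DCL = DOL × DFL = 1.4765 × 1.2689 = 1.8735.

1.87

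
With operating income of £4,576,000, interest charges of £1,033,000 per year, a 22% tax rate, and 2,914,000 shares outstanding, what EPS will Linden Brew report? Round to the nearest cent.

£0.95

Pre-tax income = £4,576,000 − £1,033,000.00 = £3,543,000.00.
Net income = £3,543,000.00 × (1 − 0.22) = £2,763,540.00.
Per share: £2,763,540.00 / 2,914,000 shares = £0.95.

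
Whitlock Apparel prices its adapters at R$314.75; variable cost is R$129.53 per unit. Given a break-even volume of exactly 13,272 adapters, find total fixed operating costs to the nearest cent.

Contribution margin per unit = R$314.75 − R$129.53 = R$185.22.
Since BE = FC / CM, FC = 13,272 × R$185.22 = R$2,458,239.84.

R$2,458,239.84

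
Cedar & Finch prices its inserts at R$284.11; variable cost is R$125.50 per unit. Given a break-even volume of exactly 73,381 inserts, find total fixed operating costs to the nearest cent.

R$11,638,960.41

Contribution margin per unit = R$284.11 − R$125.50 = R$158.61.
Fixed costs = break-even units × CM = 73,381 × R$158.61 = R$11,638,960.41.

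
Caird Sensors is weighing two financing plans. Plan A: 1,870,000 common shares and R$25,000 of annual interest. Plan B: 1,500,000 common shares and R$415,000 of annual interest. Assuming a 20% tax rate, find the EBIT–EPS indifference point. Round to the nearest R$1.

Set EPS_A = EPS_B: (EBIT − R$25,000)(1 − 0.20) ÷ 1,870,000 = (EBIT − R$415,000)(1 − 0.20) ÷ 1,500,000.
The (1 − t) factor cancels: (EBIT − 25,000) × 1,500,000 = (EBIT − 415,000) × 1,870,000.
Solving, EBIT = (415,000·1,870,000 − 25,000·1,500,000) / (1,870,000 − 1,500,000) = 738,550,000,000 / 370,000 = 1,996,081.08.

R$1,996,081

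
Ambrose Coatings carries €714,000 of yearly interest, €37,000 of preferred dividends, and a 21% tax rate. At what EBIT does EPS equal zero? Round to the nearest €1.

Preferred dividends are paid after tax, so their pre-tax equivalent is €37,000 ÷ (1 − 0.21) = €46,835.44.
EPS = 0 when EBIT covers interest plus the pre-tax preferred burden: €714,000 + €46,835.44 = €760,835.44.

€760,835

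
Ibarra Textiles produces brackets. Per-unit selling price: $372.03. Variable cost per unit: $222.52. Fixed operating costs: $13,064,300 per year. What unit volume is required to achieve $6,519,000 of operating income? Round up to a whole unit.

Each unit contributes $372.03 − $222.52 = $149.51.
Required volume = (fixed costs + target profit) ÷ CM = ($13,064,300 + $6,519,000) ÷ $149.51 = 130,983.21, so 130,984 brackets.

130,984 brackets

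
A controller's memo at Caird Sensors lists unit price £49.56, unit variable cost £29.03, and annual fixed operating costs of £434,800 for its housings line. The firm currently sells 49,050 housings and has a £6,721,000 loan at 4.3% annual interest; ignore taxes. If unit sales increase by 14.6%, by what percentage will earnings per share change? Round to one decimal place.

+51.9%

Contribution at this volume is 49,050 × £20.53 = £1,006,996.50.
Operating income = contribution − fixed costs = £1,006,996.50 − £434,800 = £572,196.50.
After interest of £289,003.00, pre-tax earnings = £283,193.50.
Degree of combined leverage = contribution ÷ (EBIT − I) = £1,006,996.50 ÷ £283,193.50 = 3.5559.
%ΔEPS = DCL × %ΔSales = 3.5559 × +14.6% = +51.9%.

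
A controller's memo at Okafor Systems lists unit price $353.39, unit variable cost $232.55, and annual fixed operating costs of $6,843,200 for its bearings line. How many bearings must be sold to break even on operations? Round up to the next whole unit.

Unit CM = price − variable cost = $353.39 − $232.55 = $120.84.
Break-even Q = $6,843,200 / $120.84 = 56,630.25 → 56,631 bearings.

56,631 bearings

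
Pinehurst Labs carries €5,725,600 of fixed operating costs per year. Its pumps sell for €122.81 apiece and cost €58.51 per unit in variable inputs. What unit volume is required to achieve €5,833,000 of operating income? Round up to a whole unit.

Unit CM = price − variable cost = €122.81 − €58.51 = €64.30.
Need Q such that Q × €64.30 − €5,725,600 = €5,833,000, i.e. Q = €11,558,600 / €64.30 = 179,760.50 → 179,761.

179,761 pumps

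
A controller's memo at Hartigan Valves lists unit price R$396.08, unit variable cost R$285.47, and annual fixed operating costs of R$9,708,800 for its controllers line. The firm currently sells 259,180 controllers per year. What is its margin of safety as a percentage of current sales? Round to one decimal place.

Unit CM = price − variable cost = R$396.08 − R$285.47 = R$110.61. Break-even units = R$9,708,800 ÷ R$110.61 = 87,775.07; break-even revenue = 87,775.07 × R$396.08 = R$34,765,947.96.
Actual sales revenue = 259,180 × R$396.08 = R$102,656,014.40.
Margin of safety = (R$102,656,014.40 − R$34,765,947.96) ÷ R$102,656,014.40 = 66.1%.

66.1%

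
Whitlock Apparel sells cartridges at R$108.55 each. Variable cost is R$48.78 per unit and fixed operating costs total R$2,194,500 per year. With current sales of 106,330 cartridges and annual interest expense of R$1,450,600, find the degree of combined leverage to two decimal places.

2.34

Total contribution margin = 106,330 × R$59.77 = R$6,355,344.10.
Operating income = contribution − fixed costs = R$6,355,344.10 − R$2,194,500 = R$4,160,844.10. Interest = R$1,450,600.00, so EBIT − I = R$2,710,244.10.
Degree of total leverage = total CM / (EBIT − interest) = R$6,355,344.10 / R$2,710,244.10 = 2.3449.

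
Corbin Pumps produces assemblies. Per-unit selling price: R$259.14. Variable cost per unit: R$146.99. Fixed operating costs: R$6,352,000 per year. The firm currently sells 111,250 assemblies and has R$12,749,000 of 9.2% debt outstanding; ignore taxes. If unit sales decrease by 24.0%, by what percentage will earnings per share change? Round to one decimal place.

-60.5%

At 111,250 units, contribution = 111,250 × R$112.15 = R$12,476,687.50.
EBIT = R$12,476,687.50 − R$6,352,000 = R$6,124,687.50.
Interest = R$1,172,908.00, so EBIT − I = R$4,951,779.50.
DCL = total CM / (EBIT − I) = R$12,476,687.50 / R$4,951,779.50 = 2.5196.
%ΔEPS = DCL × %ΔSales = 2.5196 × -24.0% = -60.5%.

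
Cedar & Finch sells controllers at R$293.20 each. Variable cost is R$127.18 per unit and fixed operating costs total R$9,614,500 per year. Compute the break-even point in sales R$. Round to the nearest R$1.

Contribution margin per unit = R$293.20 − R$127.18 = R$166.02, a CM ratio of R$166.02 ÷ R$293.20 = 0.5662.
Break-even revenue = fixed costs × price ÷ CM = R$9,614,500 × R$293.20 ÷ R$166.02 = R$16,979,710.

R$16,979,710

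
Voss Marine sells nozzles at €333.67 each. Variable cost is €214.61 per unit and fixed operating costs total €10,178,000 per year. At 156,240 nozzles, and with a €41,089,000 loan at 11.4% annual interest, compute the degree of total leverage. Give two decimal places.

4.97

Total contribution margin = 156,240 × €119.06 = €18,601,934.40.
EBIT = €18,601,934.40 − €10,178,000 = €8,423,934.40. Interest = €4,684,146.00.
DOL = €18,601,934.40 ÷ €8,423,934.40 = 2.2082; DFL = €8,423,934.40 ÷ €3,739,788.40 = 2.2525.
Combined leverage = 2.2082 × 2.2525 = 4.9740.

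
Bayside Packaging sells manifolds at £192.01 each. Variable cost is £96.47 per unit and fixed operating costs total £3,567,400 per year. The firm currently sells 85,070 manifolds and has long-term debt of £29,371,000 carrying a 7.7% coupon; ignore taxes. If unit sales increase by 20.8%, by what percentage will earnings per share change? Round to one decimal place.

+73.5%

At 85,070 units, contribution = 85,070 × £95.54 = £8,127,587.80.
Operating income = contribution − fixed costs = £8,127,587.80 − £3,567,400 = £4,560,187.80.
After interest of £2,261,567.00, pre-tax earnings = £2,298,620.80.
Degree of combined leverage = contribution ÷ (EBIT − I) = £8,127,587.80 ÷ £2,298,620.80 = 3.5359.
EPS therefore changes by 3.5359 × (+20.8%) = +73.5%.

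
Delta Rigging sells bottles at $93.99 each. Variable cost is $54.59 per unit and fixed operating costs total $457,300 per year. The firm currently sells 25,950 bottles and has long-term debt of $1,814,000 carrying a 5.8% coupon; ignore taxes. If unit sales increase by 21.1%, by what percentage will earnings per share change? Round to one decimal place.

Total contribution margin = 25,950 × $39.40 = $1,022,430.00.
EBIT = $1,022,430.00 − $457,300 = $565,130.00.
Interest = $105,212.00, so EBIT − I = $459,918.00.
DCL = total CM / (EBIT − I) = $1,022,430.00 / $459,918.00 = 2.2231.
%ΔEPS = DCL × %ΔSales = 2.2231 × +21.1% = +46.9%.

+46.9%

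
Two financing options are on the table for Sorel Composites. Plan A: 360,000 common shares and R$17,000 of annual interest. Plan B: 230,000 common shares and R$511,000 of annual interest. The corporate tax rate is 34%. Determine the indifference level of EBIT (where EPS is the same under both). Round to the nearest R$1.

R$1,385,000

Set EPS_A = EPS_B: (EBIT − R$17,000)(1 − 0.34) ÷ 360,000 = (EBIT − R$511,000)(1 − 0.34) ÷ 230,000.
Cancelling (1 − t) and cross-multiplying: 230,000·(EBIT − 17,000) = 360,000·(EBIT − 511,000).
Solving, EBIT = (511,000·360,000 − 17,000·230,000) / (360,000 − 230,000) = 180,050,000,000 / 130,000 = 1,385,000.00.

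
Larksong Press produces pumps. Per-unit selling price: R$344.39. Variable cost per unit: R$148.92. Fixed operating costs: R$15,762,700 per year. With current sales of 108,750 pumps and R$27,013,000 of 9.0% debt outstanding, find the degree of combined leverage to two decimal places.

Contribution at this volume is 108,750 × R$195.47 = R$21,257,362.50.
EBIT = R$21,257,362.50 − R$15,762,700 = R$5,494,662.50. Interest = R$2,431,170.00.
DOL = R$21,257,362.50 ÷ R$5,494,662.50 = 3.8687; DFL = R$5,494,662.50 ÷ R$3,063,492.50 = 1.7936.
DCL = DOL × DFL = 3.8687 × 1.7936 = 6.9389.

6.94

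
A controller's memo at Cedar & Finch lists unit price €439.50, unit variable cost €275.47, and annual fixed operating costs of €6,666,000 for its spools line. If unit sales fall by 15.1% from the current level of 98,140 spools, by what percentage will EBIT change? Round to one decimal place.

At 98,140 units, contribution = 98,140 × €164.03 = €16,097,904.20.
Operating income = contribution − fixed costs = €16,097,904.20 − €6,666,000 = €9,431,904.20.
Degree of operating leverage = €16,097,904.20 / €9,431,904.20 = 1.7068.
Operating income changes by 1.7068 × -15.1% = -25.8%.

-25.8%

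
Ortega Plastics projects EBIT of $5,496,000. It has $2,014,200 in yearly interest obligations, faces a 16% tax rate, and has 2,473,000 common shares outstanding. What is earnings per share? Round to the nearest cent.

Interest = $2,014,200.00, so EBT = $5,496,000 − $2,014,200.00 = $3,481,800.00.
After tax at 16%: net income = $3,481,800.00 × 0.84 = $2,924,712.00.
Per share: $2,924,712.00 / 2,473,000 shares = $1.18.

$1.18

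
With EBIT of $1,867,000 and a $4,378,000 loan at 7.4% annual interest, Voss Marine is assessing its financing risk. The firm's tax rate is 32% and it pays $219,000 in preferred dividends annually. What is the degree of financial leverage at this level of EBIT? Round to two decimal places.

1.53

Annual interest charges come to $323,972.00.
Preferred dividends grossed up pre-tax: $219,000 / (1 − 0.32) = $322,058.82.
DFL = EBIT ÷ [EBIT − I − D_p/(1−t)] = $1,867,000 ÷ [$1,867,000 − $323,972.00 − $322,058.82] = $1,867,000 ÷ $1,220,969.18 = 1.5291.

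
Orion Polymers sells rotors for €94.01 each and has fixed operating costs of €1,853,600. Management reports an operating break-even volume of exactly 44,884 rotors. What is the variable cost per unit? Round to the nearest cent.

€52.71

Contribution per unit must be FC / Q = €1,853,600 / 44,884 = €41.2976.
Variable cost per unit = €94.01 − €41.2976 = €52.71.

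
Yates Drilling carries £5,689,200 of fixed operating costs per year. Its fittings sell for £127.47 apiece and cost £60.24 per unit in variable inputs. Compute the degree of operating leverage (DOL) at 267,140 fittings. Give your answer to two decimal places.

Contribution at this volume is 267,140 × £67.23 = £17,959,822.20.
EBIT = £17,959,822.20 − £5,689,200 = £12,270,622.20.
So DOL = total CM / EBIT = £17,959,822.20 / £12,270,622.20 = 1.4636.

1.46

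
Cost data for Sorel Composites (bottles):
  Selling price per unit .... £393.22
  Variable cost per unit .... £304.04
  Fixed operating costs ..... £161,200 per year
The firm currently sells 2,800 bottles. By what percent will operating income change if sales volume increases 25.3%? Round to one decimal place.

+71.4%

Total contribution margin = 2,800 × £89.18 = £249,704.00.
Operating income = contribution − fixed costs = £249,704.00 − £161,200 = £88,504.00.
Degree of operating leverage = £249,704.00 / £88,504.00 = 2.8214.
Operating income changes by 2.8214 × +25.3% = +71.4%.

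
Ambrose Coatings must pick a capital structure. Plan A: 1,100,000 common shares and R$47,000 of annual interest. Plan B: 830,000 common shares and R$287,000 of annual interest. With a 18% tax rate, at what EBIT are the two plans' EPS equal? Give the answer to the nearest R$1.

Set EPS_A = EPS_B: (EBIT − R$47,000)(1 − 0.18) ÷ 1,100,000 = (EBIT − R$287,000)(1 − 0.18) ÷ 830,000.
The (1 − t) factor cancels: (EBIT − 47,000) × 830,000 = (EBIT − 287,000) × 1,100,000.
Solving, EBIT = (287,000·1,100,000 − 47,000·830,000) / (1,100,000 − 830,000) = 276,690,000,000 / 270,000 = 1,024,777.78.

R$1,024,778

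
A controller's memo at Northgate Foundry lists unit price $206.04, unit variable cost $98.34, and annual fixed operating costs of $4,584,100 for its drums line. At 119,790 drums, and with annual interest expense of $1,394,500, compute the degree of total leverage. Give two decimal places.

Total contribution margin = 119,790 × $107.70 = $12,901,383.00.
EBIT = $12,901,383.00 − $4,584,100 = $8,317,283.00. Interest = $1,394,500.00.
DOL = $12,901,383.00 ÷ $8,317,283.00 = 1.5512; DFL = $8,317,283.00 ÷ $6,922,783.00 = 1.2014.
Combined leverage = 1.5512 × 1.2014 = 1.8636.

1.86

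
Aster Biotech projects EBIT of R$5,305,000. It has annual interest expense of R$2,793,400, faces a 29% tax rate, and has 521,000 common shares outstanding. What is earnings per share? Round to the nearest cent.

Interest = R$2,793,400.00, so EBT = R$5,305,000 − R$2,793,400.00 = R$2,511,600.00.
After tax at 29%: net income = R$2,511,600.00 × 0.71 = R$1,783,236.00.
Per share: R$1,783,236.00 / 521,000 shares = R$3.42.

R$3.42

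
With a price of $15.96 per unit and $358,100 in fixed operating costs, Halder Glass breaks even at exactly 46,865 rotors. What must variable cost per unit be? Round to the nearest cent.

Contribution per unit must be FC / Q = $358,100 / 46,865 = $7.6411.
Variable cost per unit = $15.96 − $7.6411 = $8.32.

$8.32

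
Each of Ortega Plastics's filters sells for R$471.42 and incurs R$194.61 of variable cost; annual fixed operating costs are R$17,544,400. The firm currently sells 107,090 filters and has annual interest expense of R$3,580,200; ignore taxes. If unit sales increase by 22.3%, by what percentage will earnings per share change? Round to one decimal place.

At 107,090 units, contribution = 107,090 × R$276.81 = R$29,643,582.90.
Operating income = contribution − fixed costs = R$29,643,582.90 − R$17,544,400 = R$12,099,182.90.
Interest = R$3,580,200.00, so EBIT − I = R$8,518,982.90.
DCL = total CM / (EBIT − I) = R$29,643,582.90 / R$8,518,982.90 = 3.4797.
EPS therefore changes by 3.4797 × (+22.3%) = +77.6%.

+77.6%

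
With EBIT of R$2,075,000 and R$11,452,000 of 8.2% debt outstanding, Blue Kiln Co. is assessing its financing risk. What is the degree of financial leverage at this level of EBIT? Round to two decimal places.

1.83

Annual interest charges come to R$939,064.00.
Degree of financial leverage = EBIT / (EBIT − interest) = R$2,075,000 / R$1,135,936.00 = 1.8267.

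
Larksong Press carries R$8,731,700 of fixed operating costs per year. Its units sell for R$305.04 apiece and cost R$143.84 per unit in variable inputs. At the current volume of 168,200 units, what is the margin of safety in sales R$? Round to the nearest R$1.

R$34,784,665

Unit CM = price − variable cost = R$305.04 − R$143.84 = R$161.20. Break-even units = R$8,731,700 ÷ R$161.20 = 54,166.87; break-even revenue = 54,166.87 × R$305.04 = R$16,523,063.08.
Current sales = 168,200 × R$305.04 = R$51,307,728.00.
Margin of safety = R$51,307,728.00 − R$16,523,063.08 = R$34,784,665.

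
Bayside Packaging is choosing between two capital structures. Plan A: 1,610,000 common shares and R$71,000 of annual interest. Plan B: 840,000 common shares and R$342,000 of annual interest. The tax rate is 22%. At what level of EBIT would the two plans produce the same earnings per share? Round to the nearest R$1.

At indifference, (EBIT − 71,000)(1 − t)/1,610,000 = (EBIT − 342,000)(1 − t)/840,000.
Cancelling (1 − t) and cross-multiplying: 840,000·(EBIT − 71,000) = 1,610,000·(EBIT − 342,000).
Solving, EBIT = (342,000·1,610,000 − 71,000·840,000) / (1,610,000 − 840,000) = 490,980,000,000 / 770,000 = 637,636.36.

R$637,636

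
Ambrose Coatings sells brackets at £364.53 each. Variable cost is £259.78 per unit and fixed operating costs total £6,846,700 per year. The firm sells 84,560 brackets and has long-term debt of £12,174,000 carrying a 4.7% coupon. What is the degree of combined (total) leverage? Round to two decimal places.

Contribution at this volume is 84,560 × £104.75 = £8,857,660.00.
EBIT = £8,857,660.00 − £6,846,700 = £2,010,960.00. Interest = £572,178.00.
DOL = £8,857,660.00 ÷ £2,010,960.00 = 4.4047; DFL = £2,010,960.00 ÷ £1,438,782.00 = 1.3977.
Combined leverage = 4.4047 × 1.3977 = 6.1564.

6.16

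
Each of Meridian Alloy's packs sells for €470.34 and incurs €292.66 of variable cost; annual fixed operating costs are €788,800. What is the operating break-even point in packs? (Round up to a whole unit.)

Contribution margin per unit = €470.34 − €292.66 = €177.68.
Units to break even: €788,800 ÷ €177.68 = 4,439.44, rounded up to 4,440.

4,440 packs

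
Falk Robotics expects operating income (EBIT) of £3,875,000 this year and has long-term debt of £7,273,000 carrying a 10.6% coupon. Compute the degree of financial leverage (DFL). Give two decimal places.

1.25

Interest = £770,938.00.
Degree of financial leverage = EBIT / (EBIT − interest) = £3,875,000 / £3,104,062.00 = 1.2484.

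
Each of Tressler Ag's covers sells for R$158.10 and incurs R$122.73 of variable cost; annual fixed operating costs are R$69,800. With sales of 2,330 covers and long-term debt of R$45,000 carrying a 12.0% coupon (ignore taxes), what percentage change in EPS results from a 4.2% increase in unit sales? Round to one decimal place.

+48.0%

Total contribution margin = 2,330 × R$35.37 = R$82,412.10.
Subtracting fixed costs: EBIT = R$82,412.10 − R$69,800 = R$12,612.10.
After interest of R$5,400.00, pre-tax earnings = R$7,212.10.
Degree of combined leverage = contribution ÷ (EBIT − I) = R$82,412.10 ÷ R$7,212.10 = 11.4269.
%ΔEPS = DCL × %ΔSales = 11.4269 × +4.2% = +48.0%.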